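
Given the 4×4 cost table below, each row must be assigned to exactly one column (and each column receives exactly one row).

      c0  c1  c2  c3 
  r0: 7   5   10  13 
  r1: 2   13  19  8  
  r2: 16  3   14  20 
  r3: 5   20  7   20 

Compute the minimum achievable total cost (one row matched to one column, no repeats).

Minimum assignment cost: 25

one of 2 optimal assignments: row0→col0 (cost 7), row1→col3 (cost 8), row2→col1 (cost 3), row3→col2 (cost 7)
total = 7 + 8 + 3 + 7 = 25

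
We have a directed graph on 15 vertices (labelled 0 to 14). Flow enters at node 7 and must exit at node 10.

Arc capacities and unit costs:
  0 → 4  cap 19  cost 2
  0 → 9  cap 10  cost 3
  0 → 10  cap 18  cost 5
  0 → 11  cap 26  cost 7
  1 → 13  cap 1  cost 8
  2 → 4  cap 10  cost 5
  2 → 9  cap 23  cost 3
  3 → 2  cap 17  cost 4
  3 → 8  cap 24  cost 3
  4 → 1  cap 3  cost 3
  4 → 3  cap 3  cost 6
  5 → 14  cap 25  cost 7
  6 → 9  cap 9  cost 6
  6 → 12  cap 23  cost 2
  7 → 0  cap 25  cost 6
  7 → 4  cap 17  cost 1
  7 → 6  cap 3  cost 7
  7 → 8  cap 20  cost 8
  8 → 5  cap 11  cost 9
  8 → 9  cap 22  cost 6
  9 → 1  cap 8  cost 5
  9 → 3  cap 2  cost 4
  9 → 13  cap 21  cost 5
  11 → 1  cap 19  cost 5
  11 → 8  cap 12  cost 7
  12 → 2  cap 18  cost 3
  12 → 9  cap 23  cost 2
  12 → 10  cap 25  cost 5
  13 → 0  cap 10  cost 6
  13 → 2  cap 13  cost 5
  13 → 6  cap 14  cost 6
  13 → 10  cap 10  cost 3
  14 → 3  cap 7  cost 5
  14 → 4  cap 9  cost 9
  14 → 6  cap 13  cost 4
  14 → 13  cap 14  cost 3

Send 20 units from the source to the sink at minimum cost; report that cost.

shortest-cost path #1: 7→0→10 push 18 @ unit cost 11 (adds 198)
shortest-cost path #2: 7→6→12→10 push 2 @ unit cost 14 (adds 28)
total cost = 226

Minimum cost for 20 units: 226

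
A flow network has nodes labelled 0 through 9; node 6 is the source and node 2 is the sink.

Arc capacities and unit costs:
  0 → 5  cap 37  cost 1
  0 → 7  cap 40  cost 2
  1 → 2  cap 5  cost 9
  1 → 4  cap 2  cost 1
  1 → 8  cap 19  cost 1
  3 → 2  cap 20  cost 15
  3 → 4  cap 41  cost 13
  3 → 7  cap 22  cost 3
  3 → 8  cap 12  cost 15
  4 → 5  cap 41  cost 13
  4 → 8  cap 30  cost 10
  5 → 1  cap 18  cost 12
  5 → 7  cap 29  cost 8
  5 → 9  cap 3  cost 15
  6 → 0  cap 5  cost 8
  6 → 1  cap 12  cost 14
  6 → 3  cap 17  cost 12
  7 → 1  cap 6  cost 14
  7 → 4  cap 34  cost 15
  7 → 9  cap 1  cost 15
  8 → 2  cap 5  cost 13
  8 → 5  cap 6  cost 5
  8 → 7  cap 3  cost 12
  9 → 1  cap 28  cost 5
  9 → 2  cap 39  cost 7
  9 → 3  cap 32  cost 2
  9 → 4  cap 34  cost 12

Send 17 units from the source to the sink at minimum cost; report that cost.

shortest-cost path #1: 6→1→2 push 5 @ unit cost 23 (adds 115)
shortest-cost path #2: 6→3→2 push 12 @ unit cost 27 (adds 324)
total cost = 439

Minimum cost for 17 units: 439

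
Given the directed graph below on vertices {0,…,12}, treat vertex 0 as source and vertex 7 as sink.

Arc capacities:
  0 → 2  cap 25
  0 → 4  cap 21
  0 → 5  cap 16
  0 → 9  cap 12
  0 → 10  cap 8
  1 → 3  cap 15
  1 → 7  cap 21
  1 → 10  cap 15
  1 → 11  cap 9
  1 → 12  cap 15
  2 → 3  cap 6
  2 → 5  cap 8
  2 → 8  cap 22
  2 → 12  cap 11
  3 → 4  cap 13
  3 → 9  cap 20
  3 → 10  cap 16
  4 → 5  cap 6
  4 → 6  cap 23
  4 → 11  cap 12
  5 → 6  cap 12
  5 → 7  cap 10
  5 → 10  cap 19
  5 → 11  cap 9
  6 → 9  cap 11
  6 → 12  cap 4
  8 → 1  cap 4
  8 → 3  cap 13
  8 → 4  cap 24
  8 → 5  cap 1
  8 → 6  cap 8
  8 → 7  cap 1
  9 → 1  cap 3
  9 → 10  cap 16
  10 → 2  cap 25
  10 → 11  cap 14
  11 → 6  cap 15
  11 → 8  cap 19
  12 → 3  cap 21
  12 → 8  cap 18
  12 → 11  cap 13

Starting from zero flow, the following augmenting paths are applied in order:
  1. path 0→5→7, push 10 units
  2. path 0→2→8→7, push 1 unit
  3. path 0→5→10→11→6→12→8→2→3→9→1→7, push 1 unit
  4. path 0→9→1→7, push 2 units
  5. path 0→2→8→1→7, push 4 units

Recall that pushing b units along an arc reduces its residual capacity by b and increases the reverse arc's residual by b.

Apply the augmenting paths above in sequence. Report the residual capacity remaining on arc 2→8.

after path 1 (0→5→7, push 10): res(2,8)=22
after path 2 (0→2→8→7, push 1): res(2,8)=21
after path 3 (0→5→10→11→6→12→8→2→3→9→1→7, push 1): res(2,8)=22
after path 4 (0→9→1→7, push 2): res(2,8)=22
after path 5 (0→2→8→1→7, push 4): res(2,8)=18

Residual capacity of (2,8): 18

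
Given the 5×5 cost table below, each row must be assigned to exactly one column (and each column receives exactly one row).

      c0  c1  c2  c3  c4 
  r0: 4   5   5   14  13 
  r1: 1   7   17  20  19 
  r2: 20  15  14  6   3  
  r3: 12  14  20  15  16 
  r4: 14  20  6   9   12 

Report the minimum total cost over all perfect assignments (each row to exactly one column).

Minimum assignment cost: 30

optimal assignment: row0→col1 (cost 5), row1→col0 (cost 1), row2→col4 (cost 3), row3→col3 (cost 15), row4→col2 (cost 6)
total = 5 + 1 + 3 + 15 + 6 = 30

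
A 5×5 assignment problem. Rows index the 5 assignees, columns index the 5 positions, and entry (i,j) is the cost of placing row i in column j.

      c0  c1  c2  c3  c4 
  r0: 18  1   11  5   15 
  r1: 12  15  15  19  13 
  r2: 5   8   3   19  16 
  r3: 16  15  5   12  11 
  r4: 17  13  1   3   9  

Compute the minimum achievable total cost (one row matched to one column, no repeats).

optimal assignment: row0→col1 (cost 1), row1→col4 (cost 13), row2→col0 (cost 5), row3→col2 (cost 5), row4→col3 (cost 3)
total = 1 + 13 + 5 + 5 + 3 = 27

Minimum assignment cost: 27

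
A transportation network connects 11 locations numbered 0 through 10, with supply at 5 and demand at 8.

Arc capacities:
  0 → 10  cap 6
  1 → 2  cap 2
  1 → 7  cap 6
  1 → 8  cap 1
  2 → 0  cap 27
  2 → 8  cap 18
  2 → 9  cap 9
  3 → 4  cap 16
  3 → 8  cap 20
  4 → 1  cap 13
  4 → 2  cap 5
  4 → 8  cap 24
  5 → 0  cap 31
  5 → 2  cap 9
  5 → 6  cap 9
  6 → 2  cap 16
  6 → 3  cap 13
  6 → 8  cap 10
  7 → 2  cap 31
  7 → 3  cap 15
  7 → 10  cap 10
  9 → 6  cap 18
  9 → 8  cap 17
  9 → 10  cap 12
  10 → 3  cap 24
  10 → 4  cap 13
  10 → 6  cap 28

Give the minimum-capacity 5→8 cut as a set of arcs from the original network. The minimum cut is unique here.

augment #1: 5→2→8 push 9
augment #2: 5→6→8 push 9
augment #3: 5→0→10→3→8 push 6
max flow = 24; residual-reachable set from 5 gives S-side
cut edges (S→T): {(0,10), (5,2), (5,6)} total cap 24

Min-cut arcs: {(0,10), (5,2), (5,6)} (total capacity 24)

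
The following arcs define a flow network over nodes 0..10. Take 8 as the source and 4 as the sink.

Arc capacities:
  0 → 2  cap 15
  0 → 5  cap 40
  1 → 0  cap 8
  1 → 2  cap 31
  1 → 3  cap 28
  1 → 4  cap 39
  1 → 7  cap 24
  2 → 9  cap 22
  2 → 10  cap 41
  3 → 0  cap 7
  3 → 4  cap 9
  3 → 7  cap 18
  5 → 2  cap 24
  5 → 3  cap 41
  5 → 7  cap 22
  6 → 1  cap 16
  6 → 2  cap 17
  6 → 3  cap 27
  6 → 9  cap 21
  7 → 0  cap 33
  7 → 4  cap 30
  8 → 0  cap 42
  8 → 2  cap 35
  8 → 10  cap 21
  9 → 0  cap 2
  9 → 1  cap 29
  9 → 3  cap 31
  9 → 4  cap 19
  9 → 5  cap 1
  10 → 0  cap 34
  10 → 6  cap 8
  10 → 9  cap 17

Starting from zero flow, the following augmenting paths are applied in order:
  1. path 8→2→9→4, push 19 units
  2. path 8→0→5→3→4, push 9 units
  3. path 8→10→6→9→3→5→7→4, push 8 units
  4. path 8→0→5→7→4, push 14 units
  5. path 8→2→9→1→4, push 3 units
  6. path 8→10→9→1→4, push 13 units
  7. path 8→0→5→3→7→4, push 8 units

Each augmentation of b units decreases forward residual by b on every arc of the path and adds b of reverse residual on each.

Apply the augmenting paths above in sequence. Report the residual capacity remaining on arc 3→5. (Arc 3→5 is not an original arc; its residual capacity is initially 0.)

after path 1 (8→2→9→4, push 19): res(3,5)=0
after path 2 (8→0→5→3→4, push 9): res(3,5)=9
after path 3 (8→10→6→9→3→5→7→4, push 8): res(3,5)=1
after path 4 (8→0→5→7→4, push 14): res(3,5)=1
after path 5 (8→2→9→1→4, push 3): res(3,5)=1
after path 6 (8→10→9→1→4, push 13): res(3,5)=1
after path 7 (8→0→5→3→7→4, push 8): res(3,5)=9

Residual capacity of (3,5): 9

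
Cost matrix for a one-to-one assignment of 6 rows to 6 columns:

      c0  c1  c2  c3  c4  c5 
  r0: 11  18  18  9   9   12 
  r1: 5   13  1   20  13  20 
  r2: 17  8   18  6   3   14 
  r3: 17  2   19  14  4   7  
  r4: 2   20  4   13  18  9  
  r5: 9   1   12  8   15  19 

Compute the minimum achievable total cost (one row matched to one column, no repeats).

optimal assignment: row0→col3 (cost 9), row1→col2 (cost 1), row2→col4 (cost 3), row3→col5 (cost 7), row4→col0 (cost 2), row5→col1 (cost 1)
total = 9 + 1 + 3 + 7 + 2 + 1 = 23

Minimum assignment cost: 23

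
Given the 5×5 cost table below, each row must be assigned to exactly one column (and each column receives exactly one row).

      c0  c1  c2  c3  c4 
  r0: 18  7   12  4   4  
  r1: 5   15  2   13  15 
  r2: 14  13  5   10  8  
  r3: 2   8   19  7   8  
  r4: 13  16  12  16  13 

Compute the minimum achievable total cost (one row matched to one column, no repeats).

Minimum assignment cost: 32

optimal assignment: row0→col3 (cost 4), row1→col2 (cost 2), row2→col4 (cost 8), row3→col0 (cost 2), row4→col1 (cost 16)
total = 4 + 2 + 8 + 2 + 16 = 32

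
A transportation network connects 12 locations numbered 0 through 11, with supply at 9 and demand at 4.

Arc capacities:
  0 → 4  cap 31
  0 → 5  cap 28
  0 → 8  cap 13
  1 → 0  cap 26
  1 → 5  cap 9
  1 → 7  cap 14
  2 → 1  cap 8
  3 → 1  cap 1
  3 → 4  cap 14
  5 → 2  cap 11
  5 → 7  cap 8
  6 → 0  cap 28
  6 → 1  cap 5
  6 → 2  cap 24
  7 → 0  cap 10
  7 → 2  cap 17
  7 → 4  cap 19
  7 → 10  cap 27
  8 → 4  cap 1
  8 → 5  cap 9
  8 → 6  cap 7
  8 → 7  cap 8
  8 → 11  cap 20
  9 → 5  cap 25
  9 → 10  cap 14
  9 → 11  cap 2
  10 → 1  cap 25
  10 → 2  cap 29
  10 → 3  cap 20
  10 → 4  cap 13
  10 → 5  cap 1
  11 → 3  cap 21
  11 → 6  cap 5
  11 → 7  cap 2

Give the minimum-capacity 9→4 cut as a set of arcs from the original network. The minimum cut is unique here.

augment #1: 9→10→4 push 13
augment #2: 9→5→7→4 push 8
augment #3: 9→10→3→4 push 1
augment #4: 9→11→3→4 push 2
augment #5: 9→5→2→1→0→4 push 8
max flow = 32; residual-reachable set from 9 gives S-side
cut edges (S→T): {(2,1), (5,7), (9,10), (9,11)} total cap 32

Min-cut arcs: {(2,1), (5,7), (9,10), (9,11)} (total capacity 32)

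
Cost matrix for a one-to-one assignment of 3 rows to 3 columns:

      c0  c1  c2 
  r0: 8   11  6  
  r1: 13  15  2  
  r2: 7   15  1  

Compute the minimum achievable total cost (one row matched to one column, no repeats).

optimal assignment: row0→col1 (cost 11), row1→col2 (cost 2), row2→col0 (cost 7)
total = 11 + 2 + 7 = 20

Minimum assignment cost: 20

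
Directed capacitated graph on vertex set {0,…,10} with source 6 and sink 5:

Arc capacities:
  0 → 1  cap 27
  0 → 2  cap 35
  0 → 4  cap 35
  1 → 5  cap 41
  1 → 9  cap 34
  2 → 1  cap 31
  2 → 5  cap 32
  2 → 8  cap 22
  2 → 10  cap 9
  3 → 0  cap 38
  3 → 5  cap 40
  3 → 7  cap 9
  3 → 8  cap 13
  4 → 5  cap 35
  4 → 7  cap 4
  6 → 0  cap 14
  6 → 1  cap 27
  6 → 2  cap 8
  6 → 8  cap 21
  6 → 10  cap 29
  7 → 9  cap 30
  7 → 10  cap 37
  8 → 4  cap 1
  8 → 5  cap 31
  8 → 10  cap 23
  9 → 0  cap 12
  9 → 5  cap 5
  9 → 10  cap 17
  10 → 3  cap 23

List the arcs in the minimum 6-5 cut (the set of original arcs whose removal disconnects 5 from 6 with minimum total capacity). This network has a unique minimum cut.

Min-cut arcs: {(6,0), (6,1), (6,2), (6,8), (10,3)} (total capacity 93)

augment #1: 6→1→5 push 27
augment #2: 6→2→5 push 8
augment #3: 6→8→5 push 21
augment #4: 6→0→1→5 push 14
augment #5: 6→10→3→5 push 23
max flow = 93; residual-reachable set from 6 gives S-side
cut edges (S→T): {(6,0), (6,1), (6,2), (6,8), (10,3)} total cap 93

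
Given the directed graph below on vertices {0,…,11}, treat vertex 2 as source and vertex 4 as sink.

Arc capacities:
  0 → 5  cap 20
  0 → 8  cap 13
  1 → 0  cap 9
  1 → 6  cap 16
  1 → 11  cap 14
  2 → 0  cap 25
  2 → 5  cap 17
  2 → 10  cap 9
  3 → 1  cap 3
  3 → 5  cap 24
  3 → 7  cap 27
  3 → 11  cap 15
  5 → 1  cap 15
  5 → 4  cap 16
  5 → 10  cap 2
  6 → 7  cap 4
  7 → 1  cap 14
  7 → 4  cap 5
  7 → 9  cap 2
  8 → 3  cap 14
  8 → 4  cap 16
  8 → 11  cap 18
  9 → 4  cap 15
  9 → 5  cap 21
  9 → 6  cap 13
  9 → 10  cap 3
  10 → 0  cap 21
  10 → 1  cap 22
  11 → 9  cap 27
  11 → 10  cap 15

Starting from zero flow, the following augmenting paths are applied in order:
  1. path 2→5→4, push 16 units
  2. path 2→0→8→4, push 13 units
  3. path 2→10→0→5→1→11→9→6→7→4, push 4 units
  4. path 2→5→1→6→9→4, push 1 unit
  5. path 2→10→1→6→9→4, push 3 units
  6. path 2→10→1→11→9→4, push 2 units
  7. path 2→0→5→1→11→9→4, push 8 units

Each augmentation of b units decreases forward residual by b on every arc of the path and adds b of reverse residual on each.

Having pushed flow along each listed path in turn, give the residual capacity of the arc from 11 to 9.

Residual capacity of (11,9): 13

after path 1 (2→5→4, push 16): res(11,9)=27
after path 2 (2→0→8→4, push 13): res(11,9)=27
after path 3 (2→10→0→5→1→11→9→6→7→4, push 4): res(11,9)=23
after path 4 (2→5→1→6→9→4, push 1): res(11,9)=23
after path 5 (2→10→1→6→9→4, push 3): res(11,9)=23
after path 6 (2→10→1→11→9→4, push 2): res(11,9)=21
after path 7 (2→0→5→1→11→9→4, push 8): res(11,9)=13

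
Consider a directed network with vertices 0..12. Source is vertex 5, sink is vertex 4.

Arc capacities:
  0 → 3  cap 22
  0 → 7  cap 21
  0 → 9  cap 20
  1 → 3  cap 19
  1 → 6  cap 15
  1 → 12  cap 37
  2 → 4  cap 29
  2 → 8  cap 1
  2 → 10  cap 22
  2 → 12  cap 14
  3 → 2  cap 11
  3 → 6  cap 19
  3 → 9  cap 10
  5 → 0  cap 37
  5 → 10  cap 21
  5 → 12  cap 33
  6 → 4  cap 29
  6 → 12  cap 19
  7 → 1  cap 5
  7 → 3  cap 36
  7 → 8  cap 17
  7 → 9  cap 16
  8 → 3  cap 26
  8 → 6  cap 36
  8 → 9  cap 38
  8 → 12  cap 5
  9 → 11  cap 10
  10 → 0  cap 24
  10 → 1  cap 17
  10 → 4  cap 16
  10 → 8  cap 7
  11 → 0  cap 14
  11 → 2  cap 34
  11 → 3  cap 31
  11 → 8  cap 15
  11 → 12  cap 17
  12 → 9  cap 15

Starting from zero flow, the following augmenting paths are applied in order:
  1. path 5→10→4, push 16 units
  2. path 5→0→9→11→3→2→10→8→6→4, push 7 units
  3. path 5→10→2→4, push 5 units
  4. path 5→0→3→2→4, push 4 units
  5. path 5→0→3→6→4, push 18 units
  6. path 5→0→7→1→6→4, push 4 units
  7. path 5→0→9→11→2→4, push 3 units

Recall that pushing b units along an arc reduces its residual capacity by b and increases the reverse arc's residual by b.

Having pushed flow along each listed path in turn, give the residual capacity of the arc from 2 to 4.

after path 1 (5→10→4, push 16): res(2,4)=29
after path 2 (5→0→9→11→3→2→10→8→6→4, push 7): res(2,4)=29
after path 3 (5→10→2→4, push 5): res(2,4)=24
after path 4 (5→0→3→2→4, push 4): res(2,4)=20
after path 5 (5→0→3→6→4, push 18): res(2,4)=20
after path 6 (5→0→7→1→6→4, push 4): res(2,4)=20
after path 7 (5→0→9→11→2→4, push 3): res(2,4)=17

Residual capacity of (2,4): 17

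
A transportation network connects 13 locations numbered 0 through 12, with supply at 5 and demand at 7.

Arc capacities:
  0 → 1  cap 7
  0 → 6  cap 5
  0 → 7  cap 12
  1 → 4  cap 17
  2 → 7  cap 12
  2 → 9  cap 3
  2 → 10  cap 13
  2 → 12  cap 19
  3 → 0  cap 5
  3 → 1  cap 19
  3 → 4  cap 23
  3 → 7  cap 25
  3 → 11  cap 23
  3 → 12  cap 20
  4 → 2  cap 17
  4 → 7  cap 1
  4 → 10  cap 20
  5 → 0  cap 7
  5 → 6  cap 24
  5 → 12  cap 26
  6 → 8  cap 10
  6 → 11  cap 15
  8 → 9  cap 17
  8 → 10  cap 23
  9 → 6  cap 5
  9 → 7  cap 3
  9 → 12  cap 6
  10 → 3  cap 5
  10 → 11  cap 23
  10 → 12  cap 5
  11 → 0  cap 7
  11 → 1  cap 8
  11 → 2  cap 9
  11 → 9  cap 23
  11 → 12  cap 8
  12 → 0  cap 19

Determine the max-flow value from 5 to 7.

Maximum flow value: 33

augment #1: 5→0→7 bottleneck 7, total now 7
augment #2: 5→12→0→7 bottleneck 5, total now 12
augment #3: 5→6→8→9→7 bottleneck 3, total now 15
augment #4: 5→6→11→2→7 bottleneck 9, total now 24
augment #5: 5→6→8→10→3→7 bottleneck 5, total now 29
augment #6: 5→6→11→1→4→7 bottleneck 1, total now 30
augment #7: 5→6→11→1→4→2→7 bottleneck 3, total now 33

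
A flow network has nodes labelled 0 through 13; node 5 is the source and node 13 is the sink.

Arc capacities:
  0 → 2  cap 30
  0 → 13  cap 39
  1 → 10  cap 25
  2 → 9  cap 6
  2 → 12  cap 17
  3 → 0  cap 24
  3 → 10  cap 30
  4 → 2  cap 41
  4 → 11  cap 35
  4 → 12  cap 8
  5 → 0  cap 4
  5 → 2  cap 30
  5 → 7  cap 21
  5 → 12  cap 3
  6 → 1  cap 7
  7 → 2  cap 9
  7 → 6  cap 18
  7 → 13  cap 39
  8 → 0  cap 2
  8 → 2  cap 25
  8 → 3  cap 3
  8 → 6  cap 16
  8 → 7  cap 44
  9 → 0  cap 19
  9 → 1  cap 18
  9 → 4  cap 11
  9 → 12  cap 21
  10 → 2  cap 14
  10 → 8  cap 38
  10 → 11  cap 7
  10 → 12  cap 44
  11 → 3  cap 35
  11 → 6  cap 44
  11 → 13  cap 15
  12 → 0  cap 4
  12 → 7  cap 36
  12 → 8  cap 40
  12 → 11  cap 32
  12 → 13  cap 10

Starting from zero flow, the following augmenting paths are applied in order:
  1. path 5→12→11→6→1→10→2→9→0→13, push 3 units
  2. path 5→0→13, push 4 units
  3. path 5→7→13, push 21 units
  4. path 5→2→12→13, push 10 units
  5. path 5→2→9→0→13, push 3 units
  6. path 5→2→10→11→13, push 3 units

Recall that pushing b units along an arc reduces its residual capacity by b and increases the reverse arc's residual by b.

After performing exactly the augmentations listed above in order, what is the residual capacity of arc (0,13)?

Residual capacity of (0,13): 29

after path 1 (5→12→11→6→1→10→2→9→0→13, push 3): res(0,13)=36
after path 2 (5→0→13, push 4): res(0,13)=32
after path 3 (5→7→13, push 21): res(0,13)=32
after path 4 (5→2→12→13, push 10): res(0,13)=32
after path 5 (5→2→9→0→13, push 3): res(0,13)=29
after path 6 (5→2→10→11→13, push 3): res(0,13)=29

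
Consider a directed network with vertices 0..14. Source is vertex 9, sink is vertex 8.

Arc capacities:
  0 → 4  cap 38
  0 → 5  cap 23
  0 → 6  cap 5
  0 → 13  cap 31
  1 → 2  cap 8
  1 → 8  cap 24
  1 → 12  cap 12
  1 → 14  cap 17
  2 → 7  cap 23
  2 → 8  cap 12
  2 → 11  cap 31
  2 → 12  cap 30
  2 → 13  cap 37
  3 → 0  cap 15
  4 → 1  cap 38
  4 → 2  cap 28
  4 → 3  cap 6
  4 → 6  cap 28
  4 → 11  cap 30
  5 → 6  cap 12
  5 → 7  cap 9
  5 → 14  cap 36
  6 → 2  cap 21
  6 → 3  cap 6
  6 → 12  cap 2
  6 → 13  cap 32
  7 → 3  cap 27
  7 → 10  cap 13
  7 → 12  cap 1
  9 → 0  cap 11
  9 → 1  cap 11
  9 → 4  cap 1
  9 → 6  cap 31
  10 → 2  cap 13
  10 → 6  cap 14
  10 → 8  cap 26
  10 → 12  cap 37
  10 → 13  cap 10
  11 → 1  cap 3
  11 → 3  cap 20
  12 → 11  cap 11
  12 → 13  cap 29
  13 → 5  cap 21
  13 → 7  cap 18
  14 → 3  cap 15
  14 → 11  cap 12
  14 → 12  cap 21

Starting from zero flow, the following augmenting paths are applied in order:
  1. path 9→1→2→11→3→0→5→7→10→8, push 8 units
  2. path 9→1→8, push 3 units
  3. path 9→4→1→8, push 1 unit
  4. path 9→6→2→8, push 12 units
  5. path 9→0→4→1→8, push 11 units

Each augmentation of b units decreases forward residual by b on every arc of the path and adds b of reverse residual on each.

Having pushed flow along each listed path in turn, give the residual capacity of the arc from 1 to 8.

after path 1 (9→1→2→11→3→0→5→7→10→8, push 8): res(1,8)=24
after path 2 (9→1→8, push 3): res(1,8)=21
after path 3 (9→4→1→8, push 1): res(1,8)=20
after path 4 (9→6→2→8, push 12): res(1,8)=20
after path 5 (9→0→4→1→8, push 11): res(1,8)=9

Residual capacity of (1,8): 9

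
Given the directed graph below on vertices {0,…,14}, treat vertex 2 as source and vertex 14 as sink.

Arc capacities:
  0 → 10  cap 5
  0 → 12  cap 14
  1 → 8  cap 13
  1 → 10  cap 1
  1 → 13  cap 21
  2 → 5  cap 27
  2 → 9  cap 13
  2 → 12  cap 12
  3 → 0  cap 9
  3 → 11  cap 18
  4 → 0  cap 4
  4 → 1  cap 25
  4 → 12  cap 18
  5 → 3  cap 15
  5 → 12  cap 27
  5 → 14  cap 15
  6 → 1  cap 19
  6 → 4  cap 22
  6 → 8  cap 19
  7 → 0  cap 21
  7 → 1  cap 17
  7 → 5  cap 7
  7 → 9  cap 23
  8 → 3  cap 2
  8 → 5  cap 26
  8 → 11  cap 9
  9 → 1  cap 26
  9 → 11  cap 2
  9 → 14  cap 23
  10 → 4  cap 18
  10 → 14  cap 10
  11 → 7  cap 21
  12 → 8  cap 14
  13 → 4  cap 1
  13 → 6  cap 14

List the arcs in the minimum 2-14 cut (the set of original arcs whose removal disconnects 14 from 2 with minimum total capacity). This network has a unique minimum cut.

augment #1: 2→5→14 push 15
augment #2: 2→9→14 push 13
augment #3: 2→5→3→0→10→14 push 5
augment #4: 2→5→3→11→7→9→14 push 7
augment #5: 2→12→8→11→7→9→14 push 3
augment #6: 2→12→8→11→7→1→10→14 push 1
max flow = 44; residual-reachable set from 2 gives S-side
cut edges (S→T): {(0,10), (1,10), (5,14), (9,14)} total cap 44

Min-cut arcs: {(0,10), (1,10), (5,14), (9,14)} (total capacity 44)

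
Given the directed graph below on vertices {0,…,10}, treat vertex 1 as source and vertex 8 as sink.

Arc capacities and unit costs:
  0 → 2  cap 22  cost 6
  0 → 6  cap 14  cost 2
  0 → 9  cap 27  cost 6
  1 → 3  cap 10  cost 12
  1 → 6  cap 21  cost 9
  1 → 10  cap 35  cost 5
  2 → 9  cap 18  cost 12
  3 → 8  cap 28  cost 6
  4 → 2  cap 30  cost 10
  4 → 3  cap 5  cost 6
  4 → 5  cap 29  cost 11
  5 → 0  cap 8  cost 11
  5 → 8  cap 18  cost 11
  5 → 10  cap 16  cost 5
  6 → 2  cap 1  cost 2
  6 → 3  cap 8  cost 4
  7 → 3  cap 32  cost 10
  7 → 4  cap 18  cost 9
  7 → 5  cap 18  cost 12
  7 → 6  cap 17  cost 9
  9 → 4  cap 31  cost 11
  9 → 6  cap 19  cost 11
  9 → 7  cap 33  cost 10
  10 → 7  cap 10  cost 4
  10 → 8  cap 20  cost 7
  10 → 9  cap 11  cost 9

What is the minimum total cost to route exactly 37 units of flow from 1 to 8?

Minimum cost for 37 units: 553

shortest-cost path #1: 1→10→8 push 20 @ unit cost 12 (adds 240)
shortest-cost path #2: 1→3→8 push 10 @ unit cost 18 (adds 180)
shortest-cost path #3: 1→6→3→8 push 7 @ unit cost 19 (adds 133)
total cost = 553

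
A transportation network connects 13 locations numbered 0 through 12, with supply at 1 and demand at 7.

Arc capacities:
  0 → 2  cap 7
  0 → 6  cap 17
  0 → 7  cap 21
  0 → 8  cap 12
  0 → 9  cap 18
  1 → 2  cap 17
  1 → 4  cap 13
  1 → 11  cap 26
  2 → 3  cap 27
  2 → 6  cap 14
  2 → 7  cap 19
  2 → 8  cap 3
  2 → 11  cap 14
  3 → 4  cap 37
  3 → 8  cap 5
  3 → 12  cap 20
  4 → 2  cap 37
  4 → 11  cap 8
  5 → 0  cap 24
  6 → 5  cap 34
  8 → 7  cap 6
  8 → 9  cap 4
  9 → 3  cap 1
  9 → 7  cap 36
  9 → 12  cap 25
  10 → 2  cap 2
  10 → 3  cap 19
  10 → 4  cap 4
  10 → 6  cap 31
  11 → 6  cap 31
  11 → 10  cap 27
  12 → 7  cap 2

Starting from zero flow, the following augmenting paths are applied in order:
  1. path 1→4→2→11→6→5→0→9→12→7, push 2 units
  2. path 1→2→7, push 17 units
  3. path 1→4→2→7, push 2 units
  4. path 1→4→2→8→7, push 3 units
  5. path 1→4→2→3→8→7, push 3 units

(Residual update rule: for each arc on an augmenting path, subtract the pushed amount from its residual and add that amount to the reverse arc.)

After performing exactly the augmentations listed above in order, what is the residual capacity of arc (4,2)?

after path 1 (1→4→2→11→6→5→0→9→12→7, push 2): res(4,2)=35
after path 2 (1→2→7, push 17): res(4,2)=35
after path 3 (1→4→2→7, push 2): res(4,2)=33
after path 4 (1→4→2→8→7, push 3): res(4,2)=30
after path 5 (1→4→2→3→8→7, push 3): res(4,2)=27

Residual capacity of (4,2): 27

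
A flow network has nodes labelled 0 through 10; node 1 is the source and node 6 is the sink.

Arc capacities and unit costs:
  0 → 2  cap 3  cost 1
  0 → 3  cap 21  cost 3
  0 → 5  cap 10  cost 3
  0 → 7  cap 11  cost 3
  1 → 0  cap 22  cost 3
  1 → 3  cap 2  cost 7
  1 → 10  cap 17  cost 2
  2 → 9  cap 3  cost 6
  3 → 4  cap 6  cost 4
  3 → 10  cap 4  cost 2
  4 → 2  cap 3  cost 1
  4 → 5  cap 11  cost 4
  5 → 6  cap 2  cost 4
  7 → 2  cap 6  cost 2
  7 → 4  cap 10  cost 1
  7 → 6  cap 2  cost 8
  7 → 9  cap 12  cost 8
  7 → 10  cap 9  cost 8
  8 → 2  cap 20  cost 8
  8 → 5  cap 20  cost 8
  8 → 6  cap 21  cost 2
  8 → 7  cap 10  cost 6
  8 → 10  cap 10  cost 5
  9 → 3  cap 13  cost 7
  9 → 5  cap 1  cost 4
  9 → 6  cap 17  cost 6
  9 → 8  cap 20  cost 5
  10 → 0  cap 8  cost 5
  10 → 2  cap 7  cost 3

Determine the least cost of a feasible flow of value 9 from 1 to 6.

Minimum cost for 9 units: 136

shortest-cost path #1: 1→0→5→6 push 2 @ unit cost 10 (adds 20)
shortest-cost path #2: 1→0→7→6 push 2 @ unit cost 14 (adds 28)
shortest-cost path #3: 1→0→2→9→6 push 3 @ unit cost 16 (adds 48)
shortest-cost path #4: 1→0→7→9→6 push 2 @ unit cost 20 (adds 40)
total cost = 136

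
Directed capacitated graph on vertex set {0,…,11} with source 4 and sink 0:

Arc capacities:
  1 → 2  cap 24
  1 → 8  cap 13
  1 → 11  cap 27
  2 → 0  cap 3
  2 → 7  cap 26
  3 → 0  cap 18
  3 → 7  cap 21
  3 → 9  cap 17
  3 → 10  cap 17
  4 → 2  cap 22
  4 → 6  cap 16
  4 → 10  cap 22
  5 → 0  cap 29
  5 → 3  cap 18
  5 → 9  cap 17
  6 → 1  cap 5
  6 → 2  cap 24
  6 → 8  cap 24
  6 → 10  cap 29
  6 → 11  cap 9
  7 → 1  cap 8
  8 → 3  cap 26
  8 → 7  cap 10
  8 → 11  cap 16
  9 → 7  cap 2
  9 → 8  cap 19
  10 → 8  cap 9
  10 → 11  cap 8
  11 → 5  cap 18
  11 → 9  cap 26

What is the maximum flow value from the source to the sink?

Maximum flow value: 39

augment #1: 4→2→0 bottleneck 3, total now 3
augment #2: 4→6→8→3→0 bottleneck 16, total now 19
augment #3: 4→10→8→3→0 bottleneck 2, total now 21
augment #4: 4→10→11→5→0 bottleneck 8, total now 29
augment #5: 4→10→8→11→5→0 bottleneck 7, total now 36
augment #6: 4→2→7→1→11→5→0 bottleneck 3, total now 39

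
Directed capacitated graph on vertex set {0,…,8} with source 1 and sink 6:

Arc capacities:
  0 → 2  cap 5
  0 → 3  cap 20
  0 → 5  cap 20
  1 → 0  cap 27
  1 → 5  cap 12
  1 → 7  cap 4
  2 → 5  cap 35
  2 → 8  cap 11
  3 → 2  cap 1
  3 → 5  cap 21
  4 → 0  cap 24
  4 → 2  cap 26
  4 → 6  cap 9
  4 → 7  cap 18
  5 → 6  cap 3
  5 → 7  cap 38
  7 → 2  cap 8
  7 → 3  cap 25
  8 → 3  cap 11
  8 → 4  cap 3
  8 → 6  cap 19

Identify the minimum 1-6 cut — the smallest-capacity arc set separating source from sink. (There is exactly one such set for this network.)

Min-cut arcs: {(2,8), (5,6)} (total capacity 14)

augment #1: 1→5→6 push 3
augment #2: 1→0→2→8→6 push 5
augment #3: 1→7→2→8→6 push 4
augment #4: 1→0→3→2→8→6 push 1
augment #5: 1→5→7→2→8→6 push 1
max flow = 14; residual-reachable set from 1 gives S-side
cut edges (S→T): {(2,8), (5,6)} total cap 14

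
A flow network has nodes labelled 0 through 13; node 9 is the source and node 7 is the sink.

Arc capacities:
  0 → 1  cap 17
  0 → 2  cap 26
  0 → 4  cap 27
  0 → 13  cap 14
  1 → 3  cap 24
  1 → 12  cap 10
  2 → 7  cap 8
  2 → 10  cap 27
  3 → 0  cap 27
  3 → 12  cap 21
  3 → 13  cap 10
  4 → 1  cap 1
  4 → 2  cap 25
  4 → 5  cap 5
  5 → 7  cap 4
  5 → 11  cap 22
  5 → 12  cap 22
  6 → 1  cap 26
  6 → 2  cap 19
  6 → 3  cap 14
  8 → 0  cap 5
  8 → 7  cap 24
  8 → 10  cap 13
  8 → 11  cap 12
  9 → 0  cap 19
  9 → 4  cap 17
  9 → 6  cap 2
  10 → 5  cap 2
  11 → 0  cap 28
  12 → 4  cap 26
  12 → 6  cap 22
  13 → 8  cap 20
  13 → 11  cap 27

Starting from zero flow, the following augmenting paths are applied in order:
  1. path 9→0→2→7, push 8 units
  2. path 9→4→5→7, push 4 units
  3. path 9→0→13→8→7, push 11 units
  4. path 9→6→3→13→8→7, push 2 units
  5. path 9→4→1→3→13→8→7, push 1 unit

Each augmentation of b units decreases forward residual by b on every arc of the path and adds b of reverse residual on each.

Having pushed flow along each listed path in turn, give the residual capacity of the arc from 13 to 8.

Residual capacity of (13,8): 6

after path 1 (9→0→2→7, push 8): res(13,8)=20
after path 2 (9→4→5→7, push 4): res(13,8)=20
after path 3 (9→0→13→8→7, push 11): res(13,8)=9
after path 4 (9→6→3→13→8→7, push 2): res(13,8)=7
after path 5 (9→4→1→3→13→8→7, push 1): res(13,8)=6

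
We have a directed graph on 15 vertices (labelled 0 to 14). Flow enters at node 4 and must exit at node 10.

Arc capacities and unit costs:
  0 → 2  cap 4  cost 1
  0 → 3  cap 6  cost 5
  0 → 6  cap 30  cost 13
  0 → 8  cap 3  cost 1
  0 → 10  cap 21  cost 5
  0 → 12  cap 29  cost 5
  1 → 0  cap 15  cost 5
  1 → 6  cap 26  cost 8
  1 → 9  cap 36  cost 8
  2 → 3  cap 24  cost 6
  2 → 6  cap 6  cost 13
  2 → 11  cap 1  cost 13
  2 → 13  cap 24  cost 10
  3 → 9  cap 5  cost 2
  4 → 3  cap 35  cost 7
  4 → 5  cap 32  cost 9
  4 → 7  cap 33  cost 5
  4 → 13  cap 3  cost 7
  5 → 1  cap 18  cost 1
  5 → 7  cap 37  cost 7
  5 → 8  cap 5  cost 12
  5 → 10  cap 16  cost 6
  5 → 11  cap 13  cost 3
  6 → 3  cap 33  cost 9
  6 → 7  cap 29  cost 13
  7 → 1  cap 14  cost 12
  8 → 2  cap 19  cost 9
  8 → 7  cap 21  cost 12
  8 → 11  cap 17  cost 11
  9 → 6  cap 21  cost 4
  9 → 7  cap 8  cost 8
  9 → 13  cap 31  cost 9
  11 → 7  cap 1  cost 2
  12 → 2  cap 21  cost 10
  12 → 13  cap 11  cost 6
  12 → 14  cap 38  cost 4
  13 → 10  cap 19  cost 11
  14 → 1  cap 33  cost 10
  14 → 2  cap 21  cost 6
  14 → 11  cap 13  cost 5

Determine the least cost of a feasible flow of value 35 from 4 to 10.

Minimum cost for 35 units: 623

shortest-cost path #1: 4→5→10 push 16 @ unit cost 15 (adds 240)
shortest-cost path #2: 4→13→10 push 3 @ unit cost 18 (adds 54)
shortest-cost path #3: 4→5→1→0→10 push 15 @ unit cost 20 (adds 300)
shortest-cost path #4: 4→3→9→13→10 push 1 @ unit cost 29 (adds 29)
total cost = 623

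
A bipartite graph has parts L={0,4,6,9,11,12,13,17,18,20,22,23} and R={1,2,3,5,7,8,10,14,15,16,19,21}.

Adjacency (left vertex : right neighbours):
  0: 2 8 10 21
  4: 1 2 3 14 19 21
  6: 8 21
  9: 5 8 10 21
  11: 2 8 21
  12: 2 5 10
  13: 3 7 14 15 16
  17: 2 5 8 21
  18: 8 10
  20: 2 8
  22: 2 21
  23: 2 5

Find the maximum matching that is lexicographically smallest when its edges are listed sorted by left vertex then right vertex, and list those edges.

|M| = 7 (so the lex-smallest maximum matching has 7 edges)
process left vertices in ascending order; for each, take the smallest-labelled available neighbour that still permits 7 edges overall, or leave it unmatched if none does
lex-smallest matching: {0-2, 4-1, 6-8, 9-5, 11-21, 12-10, 13-3}

Lex-smallest maximum matching: {(0,2), (4,1), (6,8), (9,5), (11,21), (12,10), (13,3)}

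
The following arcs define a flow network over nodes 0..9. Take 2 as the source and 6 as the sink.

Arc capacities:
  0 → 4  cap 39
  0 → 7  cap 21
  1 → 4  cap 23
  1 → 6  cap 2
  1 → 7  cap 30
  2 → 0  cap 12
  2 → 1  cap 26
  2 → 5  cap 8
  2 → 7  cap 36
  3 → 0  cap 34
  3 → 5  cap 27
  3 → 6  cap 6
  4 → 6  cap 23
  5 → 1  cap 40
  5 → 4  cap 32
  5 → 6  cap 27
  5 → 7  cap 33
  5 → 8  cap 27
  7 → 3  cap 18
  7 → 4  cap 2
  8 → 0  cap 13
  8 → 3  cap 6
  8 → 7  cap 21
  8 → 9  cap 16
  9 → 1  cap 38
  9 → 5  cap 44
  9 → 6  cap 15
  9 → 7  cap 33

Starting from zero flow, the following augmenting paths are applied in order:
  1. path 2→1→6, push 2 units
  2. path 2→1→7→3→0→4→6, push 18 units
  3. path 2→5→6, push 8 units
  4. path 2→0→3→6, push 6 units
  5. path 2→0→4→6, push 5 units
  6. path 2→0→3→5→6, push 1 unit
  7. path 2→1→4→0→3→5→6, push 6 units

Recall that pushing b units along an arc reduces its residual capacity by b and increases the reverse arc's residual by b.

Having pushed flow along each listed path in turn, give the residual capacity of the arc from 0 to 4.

Residual capacity of (0,4): 22

after path 1 (2→1→6, push 2): res(0,4)=39
after path 2 (2→1→7→3→0→4→6, push 18): res(0,4)=21
after path 3 (2→5→6, push 8): res(0,4)=21
after path 4 (2→0→3→6, push 6): res(0,4)=21
after path 5 (2→0→4→6, push 5): res(0,4)=16
after path 6 (2→0→3→5→6, push 1): res(0,4)=16
after path 7 (2→1→4→0→3→5→6, push 6): res(0,4)=22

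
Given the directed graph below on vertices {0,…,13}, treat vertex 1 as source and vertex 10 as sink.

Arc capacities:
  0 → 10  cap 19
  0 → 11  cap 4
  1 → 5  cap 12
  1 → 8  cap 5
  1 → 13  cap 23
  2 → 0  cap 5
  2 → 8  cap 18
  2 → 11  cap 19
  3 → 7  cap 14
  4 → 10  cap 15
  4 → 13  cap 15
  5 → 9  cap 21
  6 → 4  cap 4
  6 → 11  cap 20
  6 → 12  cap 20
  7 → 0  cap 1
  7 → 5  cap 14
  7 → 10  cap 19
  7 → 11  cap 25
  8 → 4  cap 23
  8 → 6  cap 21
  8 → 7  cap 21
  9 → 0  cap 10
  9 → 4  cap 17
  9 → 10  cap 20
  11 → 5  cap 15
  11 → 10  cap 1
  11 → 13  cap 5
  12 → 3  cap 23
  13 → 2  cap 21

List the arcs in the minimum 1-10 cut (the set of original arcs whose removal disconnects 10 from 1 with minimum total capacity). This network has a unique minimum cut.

Min-cut arcs: {(1,5), (1,8), (13,2)} (total capacity 38)

augment #1: 1→5→9→10 push 12
augment #2: 1→8→4→10 push 5
augment #3: 1→13→2→0→10 push 5
augment #4: 1→13→2→11→10 push 1
augment #5: 1→13→2→8→4→10 push 10
augment #6: 1→13→2→8→7→10 push 5
max flow = 38; residual-reachable set from 1 gives S-side
cut edges (S→T): {(1,5), (1,8), (13,2)} total cap 38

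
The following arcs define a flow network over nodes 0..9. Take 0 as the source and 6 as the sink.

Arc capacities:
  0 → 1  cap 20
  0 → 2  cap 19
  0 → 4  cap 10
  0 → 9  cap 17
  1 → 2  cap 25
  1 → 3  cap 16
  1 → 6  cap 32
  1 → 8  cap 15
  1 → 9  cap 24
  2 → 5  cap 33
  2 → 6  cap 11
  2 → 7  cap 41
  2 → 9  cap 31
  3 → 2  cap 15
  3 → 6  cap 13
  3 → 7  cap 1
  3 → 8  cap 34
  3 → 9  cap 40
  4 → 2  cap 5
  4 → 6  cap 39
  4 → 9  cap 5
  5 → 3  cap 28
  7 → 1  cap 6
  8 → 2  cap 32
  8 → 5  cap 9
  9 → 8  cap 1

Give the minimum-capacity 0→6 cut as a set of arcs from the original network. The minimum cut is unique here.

Min-cut arcs: {(0,1), (0,2), (0,4), (9,8)} (total capacity 50)

augment #1: 0→1→6 push 20
augment #2: 0→2→6 push 11
augment #3: 0→4→6 push 10
augment #4: 0→2→5→3→6 push 8
augment #5: 0→9→8→5→3→6 push 1
max flow = 50; residual-reachable set from 0 gives S-side
cut edges (S→T): {(0,1), (0,2), (0,4), (9,8)} total cap 50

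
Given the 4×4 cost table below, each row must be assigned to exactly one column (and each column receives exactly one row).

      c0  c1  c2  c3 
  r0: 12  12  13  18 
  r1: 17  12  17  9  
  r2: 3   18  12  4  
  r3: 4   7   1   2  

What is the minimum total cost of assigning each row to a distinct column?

optimal assignment: row0→col1 (cost 12), row1→col3 (cost 9), row2→col0 (cost 3), row3→col2 (cost 1)
total = 12 + 9 + 3 + 1 = 25

Minimum assignment cost: 25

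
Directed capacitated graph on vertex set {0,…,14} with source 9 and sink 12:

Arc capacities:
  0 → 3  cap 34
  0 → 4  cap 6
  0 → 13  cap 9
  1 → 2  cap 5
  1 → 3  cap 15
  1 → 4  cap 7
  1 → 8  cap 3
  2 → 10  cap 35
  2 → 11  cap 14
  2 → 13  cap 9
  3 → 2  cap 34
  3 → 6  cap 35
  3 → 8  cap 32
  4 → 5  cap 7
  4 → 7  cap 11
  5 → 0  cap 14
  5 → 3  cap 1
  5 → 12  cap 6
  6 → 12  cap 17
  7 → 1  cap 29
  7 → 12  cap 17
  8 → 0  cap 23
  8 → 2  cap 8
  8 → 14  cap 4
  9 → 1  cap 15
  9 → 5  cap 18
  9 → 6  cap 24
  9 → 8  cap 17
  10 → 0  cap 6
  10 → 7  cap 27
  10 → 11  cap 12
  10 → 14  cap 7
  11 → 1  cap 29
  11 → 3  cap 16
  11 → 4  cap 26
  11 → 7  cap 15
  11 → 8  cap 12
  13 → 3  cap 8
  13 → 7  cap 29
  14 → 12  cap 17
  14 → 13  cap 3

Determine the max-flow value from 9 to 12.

Maximum flow value: 51

augment #1: 9→5→12 bottleneck 6, total now 6
augment #2: 9→6→12 bottleneck 17, total now 23
augment #3: 9→8→14→12 bottleneck 4, total now 27
augment #4: 9→1→4→7→12 bottleneck 7, total now 34
augment #5: 9→1→2→10→7→12 bottleneck 5, total now 39
augment #6: 9→5→0→4→7→12 bottleneck 4, total now 43
augment #7: 9→5→0→13→7→12 bottleneck 1, total now 44
augment #8: 9→8→2→10→14→12 bottleneck 7, total now 51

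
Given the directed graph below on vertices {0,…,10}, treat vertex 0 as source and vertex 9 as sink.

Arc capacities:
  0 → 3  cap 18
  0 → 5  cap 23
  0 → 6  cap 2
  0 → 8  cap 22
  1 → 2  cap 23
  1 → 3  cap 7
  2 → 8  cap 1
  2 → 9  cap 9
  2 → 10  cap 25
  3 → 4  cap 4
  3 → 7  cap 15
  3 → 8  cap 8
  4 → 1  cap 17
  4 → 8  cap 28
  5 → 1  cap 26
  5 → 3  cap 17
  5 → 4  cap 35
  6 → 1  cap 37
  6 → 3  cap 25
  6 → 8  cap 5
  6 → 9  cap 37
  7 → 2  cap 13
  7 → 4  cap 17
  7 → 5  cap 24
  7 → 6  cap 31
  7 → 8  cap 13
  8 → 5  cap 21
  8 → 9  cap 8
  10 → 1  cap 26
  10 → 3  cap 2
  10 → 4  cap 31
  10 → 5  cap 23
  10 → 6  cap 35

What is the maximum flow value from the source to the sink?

augment #1: 0→6→9 bottleneck 2, total now 2
augment #2: 0→8→9 bottleneck 8, total now 10
augment #3: 0→3→7→2→9 bottleneck 9, total now 19
augment #4: 0→3→7→6→9 bottleneck 6, total now 25
augment #5: 0→5→1→2→7→6→9 bottleneck 9, total now 34
augment #6: 0→5→1→2→10→6→9 bottleneck 14, total now 48

Maximum flow value: 48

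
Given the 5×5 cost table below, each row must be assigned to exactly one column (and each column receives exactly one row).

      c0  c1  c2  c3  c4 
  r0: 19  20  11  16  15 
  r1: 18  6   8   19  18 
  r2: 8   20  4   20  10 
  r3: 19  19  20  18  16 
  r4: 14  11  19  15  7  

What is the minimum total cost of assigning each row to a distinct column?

Minimum assignment cost: 50

optimal assignment: row0→col2 (cost 11), row1→col1 (cost 6), row2→col0 (cost 8), row3→col3 (cost 18), row4→col4 (cost 7)
total = 11 + 6 + 8 + 18 + 7 = 50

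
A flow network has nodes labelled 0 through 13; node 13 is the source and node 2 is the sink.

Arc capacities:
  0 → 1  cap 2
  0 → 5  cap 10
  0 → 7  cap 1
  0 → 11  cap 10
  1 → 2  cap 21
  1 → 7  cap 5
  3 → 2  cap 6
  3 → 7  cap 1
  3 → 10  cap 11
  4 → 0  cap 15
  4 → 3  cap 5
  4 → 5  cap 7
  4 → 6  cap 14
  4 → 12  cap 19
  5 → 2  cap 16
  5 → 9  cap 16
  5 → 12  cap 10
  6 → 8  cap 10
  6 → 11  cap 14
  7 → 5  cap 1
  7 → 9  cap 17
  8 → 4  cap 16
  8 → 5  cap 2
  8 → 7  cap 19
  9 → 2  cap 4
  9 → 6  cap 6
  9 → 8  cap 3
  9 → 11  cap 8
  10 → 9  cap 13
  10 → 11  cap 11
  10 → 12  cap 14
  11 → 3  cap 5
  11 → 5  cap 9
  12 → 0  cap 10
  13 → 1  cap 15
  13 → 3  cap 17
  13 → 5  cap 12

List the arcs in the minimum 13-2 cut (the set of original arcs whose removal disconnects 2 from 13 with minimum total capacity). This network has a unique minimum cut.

augment #1: 13→1→2 push 15
augment #2: 13→3→2 push 6
augment #3: 13→5→2 push 12
augment #4: 13→3→7→5→2 push 1
augment #5: 13→3→10→9→2 push 4
augment #6: 13→3→10→11→5→2 push 3
augment #7: 13→3→10→12→0→1→2 push 2
max flow = 43; residual-reachable set from 13 gives S-side
cut edges (S→T): {(0,1), (3,2), (5,2), (9,2), (13,1)} total cap 43

Min-cut arcs: {(0,1), (3,2), (5,2), (9,2), (13,1)} (total capacity 43)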